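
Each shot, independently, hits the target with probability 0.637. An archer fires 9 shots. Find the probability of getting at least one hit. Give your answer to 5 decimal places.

0.99989

P(at least one) = 1 − P(none) = 1 − (1 − 0.637)^9
= 1 − 0.0001094 = 0.9998906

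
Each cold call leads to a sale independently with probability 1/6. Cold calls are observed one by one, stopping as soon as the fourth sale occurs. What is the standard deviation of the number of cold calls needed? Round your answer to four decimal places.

10.9545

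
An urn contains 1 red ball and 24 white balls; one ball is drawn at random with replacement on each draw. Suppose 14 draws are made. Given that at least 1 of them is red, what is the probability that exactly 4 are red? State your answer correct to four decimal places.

X ~ Binomial(14, 0.04). Want P(X=4 | X≥1) = P(X=4) / P(X≥1).
P(X=4) = C(14,4)·0.04^4·0.96^10 = 0.001704
P(X≥1) = 1 − 0.564673 = 0.435327
Ratio = 0.001704 / 0.435327 = 0.003914

0.0039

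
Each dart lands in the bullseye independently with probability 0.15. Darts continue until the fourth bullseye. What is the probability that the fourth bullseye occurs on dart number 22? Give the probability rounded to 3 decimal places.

0.036

Y = trial on which the fourth success occurs; negative binomial, r=4, p=0.15.
P(Y=22) = C(21,3) · p^4 · (1−p)^18
= 1330 · 0.00050625 · 0.053646 = 0.03612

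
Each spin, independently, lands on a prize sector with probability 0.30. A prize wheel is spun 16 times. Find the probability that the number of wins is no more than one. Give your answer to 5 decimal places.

0.02611

X ~ Binomial(16, 0.30); P(X ≤ 1) = Σ C(16,k) p^k (1−p)^(16−k) over k:
  k=0: C(16,0)·0.30^0·0.70^16 = 0.0033233
  k=1: C(16,1)·0.30^1·0.70^15 = 0.0227883
Total = 0.0261116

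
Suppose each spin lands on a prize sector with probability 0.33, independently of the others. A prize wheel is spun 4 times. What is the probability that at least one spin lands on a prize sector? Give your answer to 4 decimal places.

0.7985

P(at least one) = 1 − P(none) = 1 − (1 − 0.33)^4
= 1 − 0.201511 = 0.798489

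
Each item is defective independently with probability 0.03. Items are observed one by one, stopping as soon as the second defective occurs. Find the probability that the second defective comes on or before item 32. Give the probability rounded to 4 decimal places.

Finishing within 32 items ⇔ at least 2 successes in the first 32. With X ~ Binomial(32, 0.03), P(Y ≤ 32) = 1 − P(X ≤ 1).
  k=0: C(32,0)·0.03^0·0.97^32 = 0.377308
  k=1: C(32,1)·0.03^1·0.97^31 = 0.373418
1 − 0.750725 = 0.249275

0.2493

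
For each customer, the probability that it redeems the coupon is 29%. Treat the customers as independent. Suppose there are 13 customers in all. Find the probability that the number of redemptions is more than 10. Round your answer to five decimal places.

0.00005

X ~ Binomial(13, 0.29); P(X ≥ 11) = Σ C(13,k) p^k (1−p)^(13−k) over k:
  k=11: C(13,11)·0.29^11·0.71^2 = 0.0000480
  k=12: C(13,12)·0.29^12·0.71^1 = 0.0000033
  k=13: C(13,13)·0.29^13·0.71^0 = 0.0000001
Total = 0.0000513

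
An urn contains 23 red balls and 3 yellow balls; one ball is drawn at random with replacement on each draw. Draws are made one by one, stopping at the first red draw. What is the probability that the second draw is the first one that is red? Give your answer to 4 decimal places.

0.1021

Geometric (trials to first success), p = 0.884615.
P(Y = 2) = (1−p)^1 · p = 0.11538 · 0.884615 = 0.102071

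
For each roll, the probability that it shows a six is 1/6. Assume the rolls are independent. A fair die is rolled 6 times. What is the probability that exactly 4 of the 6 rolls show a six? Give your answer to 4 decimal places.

X ~ Binomial(n=6, p=0.166667).
P(X=4) = C(6,4) · p^4 · (1−p)^2
= 15 · 0.0007716 · 0.69444 = 0.008038

0.0080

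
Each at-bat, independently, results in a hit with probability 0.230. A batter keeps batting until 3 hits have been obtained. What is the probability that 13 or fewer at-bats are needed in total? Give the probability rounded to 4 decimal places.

Finishing within 13 at-bats ⇔ at least 3 successes in the first 13. With X ~ Binomial(13, 0.23), P(Y ≤ 13) = 1 − P(X ≤ 2).
  k=0: C(13,0)·0.23^0·0.77^13 = 0.033449
  k=1: C(13,1)·0.23^1·0.77^12 = 0.129885
  k=2: C(13,2)·0.23^2·0.77^11 = 0.232781
1 − 0.396115 = 0.603885

0.6039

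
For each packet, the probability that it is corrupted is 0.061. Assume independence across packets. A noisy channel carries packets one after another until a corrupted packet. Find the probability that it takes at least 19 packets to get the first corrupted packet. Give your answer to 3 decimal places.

0.322

Y = number of packets to the first success; geometric, p = 0.061.
P(Y > 18) = P(first 18 all fail) = (1−p)^18 = 0.32209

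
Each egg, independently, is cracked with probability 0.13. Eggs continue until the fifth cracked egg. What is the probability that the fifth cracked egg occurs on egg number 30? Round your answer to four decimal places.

Y = trial on which the fifth success occurs; negative binomial, r=5, p=0.13.
P(Y=30) = C(29,4) · p^5 · (1−p)^25
= 23751 · 3.7129e-05 · 0.03076 = 0.027126

0.0271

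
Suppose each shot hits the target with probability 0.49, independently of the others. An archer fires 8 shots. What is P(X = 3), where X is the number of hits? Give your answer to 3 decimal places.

X ~ Binomial(n=8, p=0.49).
P(X=3) = C(8,3) · p^3 · (1−p)^5
= 56 · 0.11765 · 0.034503 = 0.22731

0.227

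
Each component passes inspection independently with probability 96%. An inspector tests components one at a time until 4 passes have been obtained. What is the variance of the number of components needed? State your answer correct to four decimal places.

Y = total components until the fourth success; negative binomial with r=4, p=0.96.
Var(Y) = r(1−p)/p² = 4·0.04 / 0.96² = 0.173611

0.1736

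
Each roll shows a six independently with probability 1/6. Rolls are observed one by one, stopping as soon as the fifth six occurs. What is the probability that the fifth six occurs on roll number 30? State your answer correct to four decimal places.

0.0320

Y = trial on which the fifth success occurs; negative binomial, r=5, p=0.166667.
P(Y=30) = C(29,4) · p^5 · (1−p)^25
= 23751 · 0.0001286 · 0.010483 = 0.032018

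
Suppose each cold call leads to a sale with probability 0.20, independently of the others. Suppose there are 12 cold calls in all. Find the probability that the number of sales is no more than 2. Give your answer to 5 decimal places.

X ~ Binomial(12, 0.20); P(X ≤ 2) = Σ C(12,k) p^k (1−p)^(12−k) over k:
  k=0: C(12,0)·0.20^0·0.80^12 = 0.0687195
  k=1: C(12,1)·0.20^1·0.80^11 = 0.2061584
  k=2: C(12,2)·0.20^2·0.80^10 = 0.2834678
Total = 0.5583457

0.55835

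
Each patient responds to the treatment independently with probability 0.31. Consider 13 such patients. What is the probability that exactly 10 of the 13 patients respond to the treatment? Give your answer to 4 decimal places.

X ~ Binomial(n=13, p=0.31).
P(X=10) = C(13,10) · p^10 · (1−p)^3
= 286 · 8.1963e-06 · 0.32851 = 0.000770

0.0008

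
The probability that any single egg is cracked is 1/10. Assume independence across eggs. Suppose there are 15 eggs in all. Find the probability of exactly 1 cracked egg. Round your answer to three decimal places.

0.343

X ~ Binomial(n=15, p=0.10).
P(X=1) = C(15,1) · p^1 · (1−p)^14
= 15 · 0.1 · 0.22877 = 0.34315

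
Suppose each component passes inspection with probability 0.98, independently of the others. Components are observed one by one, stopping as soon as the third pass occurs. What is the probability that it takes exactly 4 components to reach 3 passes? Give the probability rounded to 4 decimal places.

Y = trial on which the third success occurs; negative binomial, r=3, p=0.98.
P(Y=4) = C(3,2) · p^3 · (1−p)^1
= 3 · 0.94119 · 0.02 = 0.056472

0.0565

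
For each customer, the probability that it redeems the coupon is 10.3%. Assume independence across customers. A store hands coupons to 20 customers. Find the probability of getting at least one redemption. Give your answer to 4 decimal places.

0.8863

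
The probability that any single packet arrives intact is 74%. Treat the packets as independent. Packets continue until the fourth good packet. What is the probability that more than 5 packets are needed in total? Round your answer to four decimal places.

0.3883

Needing more than 5 packets ⇔ fewer than 4 successes in the first 5. With X ~ Binomial(5, 0.74), P(Y > 5) = P(X ≤ 3).
  k=0: C(5,0)·0.74^0·0.26^5 = 0.001188
  k=1: C(5,1)·0.74^1·0.26^4 = 0.016908
  k=2: C(5,2)·0.74^2·0.26^3 = 0.096246
  k=3: C(5,3)·0.74^3·0.26^2 = 0.273931
P(X ≤ 3) = 0.388274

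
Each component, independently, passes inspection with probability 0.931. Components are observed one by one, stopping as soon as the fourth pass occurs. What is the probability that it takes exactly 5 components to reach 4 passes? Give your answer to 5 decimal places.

Y = trial on which the fourth success occurs; negative binomial, r=4, p=0.931.
P(Y=5) = C(4,3) · p^4 · (1−p)^1
= 4 · 0.75127 · 0.069 = 0.2073518

0.20735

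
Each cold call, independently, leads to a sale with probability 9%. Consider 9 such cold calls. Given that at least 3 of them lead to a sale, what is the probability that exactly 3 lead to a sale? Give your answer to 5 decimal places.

X ~ Binomial(9, 0.09). Want P(X=3 | X≥3) = P(X=3) / P(X≥3).
P(X=3) = C(9,3)·0.09^3·0.91^6 = 0.0347740
P(X≥3) = 1 − 0.4279298 − 0.3809045 − 0.1506875 = 0.0404781
Ratio = 0.0347740 / 0.0404781 = 0.8590820

0.85908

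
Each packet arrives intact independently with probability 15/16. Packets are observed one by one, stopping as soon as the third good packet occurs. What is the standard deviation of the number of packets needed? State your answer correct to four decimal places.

0.4619

Y = total packets until the third success; negative binomial with r=3, p=0.9375.
SD(Y) = √[r(1−p)/p²] = √(0.213333) = 0.461880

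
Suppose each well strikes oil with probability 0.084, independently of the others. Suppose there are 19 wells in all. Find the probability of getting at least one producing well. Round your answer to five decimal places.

P(at least one) = 1 − P(none) = 1 − (1 − 0.084)^19
= 1 − 0.1888052 = 0.8111948

0.81119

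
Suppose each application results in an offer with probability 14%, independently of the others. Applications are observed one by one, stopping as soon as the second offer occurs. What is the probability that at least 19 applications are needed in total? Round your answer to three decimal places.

0.260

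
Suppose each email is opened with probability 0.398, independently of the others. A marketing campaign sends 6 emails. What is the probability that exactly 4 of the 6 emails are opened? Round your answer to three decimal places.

X ~ Binomial(n=6, p=0.398).
P(X=4) = C(6,4) · p^4 · (1−p)^2
= 15 · 0.025092 · 0.3624 = 0.13640

0.136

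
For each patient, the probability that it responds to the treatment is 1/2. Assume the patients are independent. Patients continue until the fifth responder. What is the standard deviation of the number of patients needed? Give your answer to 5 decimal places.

Y = total patients until the fifth success; negative binomial with r=5, p=0.50.
SD(Y) = √[r(1−p)/p²] = √(10.0000000) = 3.1622777

3.16228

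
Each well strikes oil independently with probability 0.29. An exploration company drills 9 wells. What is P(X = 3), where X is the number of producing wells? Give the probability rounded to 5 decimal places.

0.26244

X ~ Binomial(n=9, p=0.29).
P(X=3) = C(9,3) · p^3 · (1−p)^6
= 84 · 0.024389 · 0.1281 = 0.2624360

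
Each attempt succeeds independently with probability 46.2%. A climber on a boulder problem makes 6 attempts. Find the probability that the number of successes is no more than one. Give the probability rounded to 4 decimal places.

0.1492

X ~ Binomial(6, 0.462); P(X ≤ 1) = Σ C(6,k) p^k (1−p)^(6−k) over k:
  k=0: C(6,0)·0.462^0·0.538^6 = 0.024249
  k=1: C(6,1)·0.462^1·0.538^5 = 0.124941
Total = 0.149190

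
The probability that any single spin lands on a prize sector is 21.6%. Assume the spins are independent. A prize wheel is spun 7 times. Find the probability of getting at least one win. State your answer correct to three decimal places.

P(at least one) = 1 − P(none) = 1 − (1 − 0.216)^7
= 1 − 0.18206 = 0.81794

0.818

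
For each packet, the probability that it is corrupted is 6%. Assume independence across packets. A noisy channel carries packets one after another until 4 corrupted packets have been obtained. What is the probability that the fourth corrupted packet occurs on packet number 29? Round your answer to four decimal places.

Y = trial on which the fourth success occurs; negative binomial, r=4, p=0.06.
P(Y=29) = C(28,3) · p^4 · (1−p)^25
= 3276 · 1.296e-05 · 0.21291 = 0.009040

0.0090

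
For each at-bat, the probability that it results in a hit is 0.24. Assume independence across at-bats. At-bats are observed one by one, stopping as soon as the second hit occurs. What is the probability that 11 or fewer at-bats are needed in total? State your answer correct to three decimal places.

Finishing within 11 at-bats ⇔ at least 2 successes in the first 11. With X ~ Binomial(11, 0.24), P(Y ≤ 11) = 1 − P(X ≤ 1).
  k=0: C(11,0)·0.24^0·0.76^11 = 0.04886
  k=1: C(11,1)·0.24^1·0.76^10 = 0.16972
1 − 0.21858 = 0.78142

0.781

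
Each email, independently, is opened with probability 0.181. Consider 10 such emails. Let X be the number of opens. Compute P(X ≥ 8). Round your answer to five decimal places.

X ~ Binomial(10, 0.181); P(X ≥ 8) = Σ C(10,k) p^k (1−p)^(10−k) over k:
  k=8: C(10,8)·0.181^8·0.819^2 = 0.0000348
  k=9: C(10,9)·0.181^9·0.819^1 = 0.0000017
  k=10: C(10,10)·0.181^10·0.819^0 = 0.0000000
Total = 0.0000365

0.00004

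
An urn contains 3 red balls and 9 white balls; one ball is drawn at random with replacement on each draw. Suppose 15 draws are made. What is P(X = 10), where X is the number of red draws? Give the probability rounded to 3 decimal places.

0.001

X ~ Binomial(n=15, p=0.25).
P(X=10) = C(15,10) · p^10 · (1−p)^5
= 3003 · 9.5367e-07 · 0.2373 = 0.00068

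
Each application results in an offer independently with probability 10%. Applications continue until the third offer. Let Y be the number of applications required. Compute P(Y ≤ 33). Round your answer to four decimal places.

Finishing within 33 applications ⇔ at least 3 successes in the first 33. With X ~ Binomial(33, 0.10), P(Y ≤ 33) = 1 − P(X ≤ 2).
  k=0: C(33,0)·0.10^0·0.90^33 = 0.030903
  k=1: C(33,1)·0.10^1·0.90^32 = 0.113312
  k=2: C(33,2)·0.10^2·0.90^31 = 0.201443
1 − 0.345658 = 0.654342

0.6543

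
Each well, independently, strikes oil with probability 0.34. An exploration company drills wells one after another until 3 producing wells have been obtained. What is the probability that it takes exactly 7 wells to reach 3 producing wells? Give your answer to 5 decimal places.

Y = trial on which the third success occurs; negative binomial, r=3, p=0.34.
P(Y=7) = C(6,2) · p^3 · (1−p)^4
= 15 · 0.039304 · 0.18975 = 0.1118675

0.11187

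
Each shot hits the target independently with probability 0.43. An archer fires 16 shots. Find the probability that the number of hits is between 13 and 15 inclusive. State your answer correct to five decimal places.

0.00210

X ~ Binomial(16, 0.43); P(13 ≤ X ≤ 15) = Σ C(16,k) p^k (1−p)^(16−k) over k:
  k=13: C(16,13)·0.43^13·0.57^3 = 0.0017820
  k=14: C(16,14)·0.43^14·0.57^2 = 0.0002881
  k=15: C(16,15)·0.43^15·0.57^1 = 0.0000290
Total = 0.0020990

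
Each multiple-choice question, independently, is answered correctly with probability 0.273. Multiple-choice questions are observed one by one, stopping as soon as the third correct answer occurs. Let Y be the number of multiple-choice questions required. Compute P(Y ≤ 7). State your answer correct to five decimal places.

0.29268

Finishing within 7 multiple-choice questions ⇔ at least 3 successes in the first 7. With X ~ Binomial(7, 0.273), P(Y ≤ 7) = 1 − P(X ≤ 2).
  k=0: C(7,0)·0.273^0·0.727^7 = 0.1073349
  k=1: C(7,1)·0.273^1·0.727^6 = 0.2821416
  k=2: C(7,2)·0.273^2·0.727^5 = 0.3178459
1 − 0.7073224 = 0.2926776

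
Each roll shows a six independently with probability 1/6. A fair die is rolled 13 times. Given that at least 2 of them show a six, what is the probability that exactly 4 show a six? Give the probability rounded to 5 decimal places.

X ~ Binomial(13, 0.166667). Want P(X=4 | X≥2) = P(X=4) / P(X≥2).
P(X=4) = C(13,4)·0.166667^4·0.833333^9 = 0.1069227
P(X≥2) = 1 − 0.0934639 − 0.2430061 = 0.6635300
Ratio = 0.1069227 / 0.6635300 = 0.1611422

0.16114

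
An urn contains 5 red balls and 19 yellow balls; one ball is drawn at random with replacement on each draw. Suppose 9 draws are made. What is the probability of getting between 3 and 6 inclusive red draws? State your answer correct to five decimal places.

0.28363

X ~ Binomial(9, 0.208333); P(3 ≤ X ≤ 6) = Σ C(9,k) p^k (1−p)^(9−k) over k:
  k=3: C(9,3)·0.208333^3·0.791667^6 = 0.1869863
  k=4: C(9,4)·0.208333^4·0.791667^5 = 0.0738104
  k=5: C(9,5)·0.208333^5·0.791667^4 = 0.0194238
  k=6: C(9,6)·0.208333^6·0.791667^3 = 0.0034077
Total = 0.2836281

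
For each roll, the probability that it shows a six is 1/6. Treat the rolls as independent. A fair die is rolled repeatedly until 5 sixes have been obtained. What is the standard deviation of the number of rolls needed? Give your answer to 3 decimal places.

Y = total rolls until the fifth success; negative binomial with r=5, p=0.166667.
SD(Y) = √[r(1−p)/p²] = √(150.00000) = 12.24745

12.247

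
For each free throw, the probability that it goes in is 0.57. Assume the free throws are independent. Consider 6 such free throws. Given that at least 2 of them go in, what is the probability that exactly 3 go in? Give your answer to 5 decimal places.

X ~ Binomial(6, 0.57). Want P(X=3 | X≥2) = P(X=3) / P(X≥2).
P(X=3) = C(6,3)·0.57^3·0.43^3 = 0.2944828
P(X≥2) = 1 − 0.0063214 − 0.0502769 = 0.9434017
Ratio = 0.2944828 / 0.9434017 = 0.3121499

0.31215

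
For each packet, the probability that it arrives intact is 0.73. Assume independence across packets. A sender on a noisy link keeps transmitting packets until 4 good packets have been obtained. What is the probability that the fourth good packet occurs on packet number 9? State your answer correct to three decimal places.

Y = trial on which the fourth success occurs; negative binomial, r=4, p=0.73.
P(Y=9) = C(8,3) · p^4 · (1−p)^5
= 56 · 0.28398 · 0.0014349 = 0.02282

0.023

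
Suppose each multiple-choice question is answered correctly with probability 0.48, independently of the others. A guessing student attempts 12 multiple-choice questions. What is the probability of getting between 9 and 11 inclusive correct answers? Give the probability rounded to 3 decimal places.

X ~ Binomial(12, 0.48); P(9 ≤ X ≤ 11) = Σ C(12,k) p^k (1−p)^(12−k) over k:
  k=9: C(12,9)·0.48^9·0.52^3 = 0.04184
  k=10: C(12,10)·0.48^10·0.52^2 = 0.01159
  k=11: C(12,11)·0.48^11·0.52^1 = 0.00194
Total = 0.05537

0.055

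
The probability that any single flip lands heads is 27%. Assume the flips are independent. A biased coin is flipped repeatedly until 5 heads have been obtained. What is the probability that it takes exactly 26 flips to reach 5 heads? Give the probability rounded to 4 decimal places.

Y = trial on which the fifth success occurs; negative binomial, r=5, p=0.27.
P(Y=26) = C(25,4) · p^5 · (1−p)^21
= 12650 · 0.0014349 · 0.0013483 = 0.024473

0.0245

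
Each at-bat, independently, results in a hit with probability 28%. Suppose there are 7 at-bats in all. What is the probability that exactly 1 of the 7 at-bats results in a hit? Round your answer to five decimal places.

X ~ Binomial(n=7, p=0.28).
P(X=1) = C(7,1) · p^1 · (1−p)^6
= 7 · 0.28 · 0.13931 = 0.2730556

0.27306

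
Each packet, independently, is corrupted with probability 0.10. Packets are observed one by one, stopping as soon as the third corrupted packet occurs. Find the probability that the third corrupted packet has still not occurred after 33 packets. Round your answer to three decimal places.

0.346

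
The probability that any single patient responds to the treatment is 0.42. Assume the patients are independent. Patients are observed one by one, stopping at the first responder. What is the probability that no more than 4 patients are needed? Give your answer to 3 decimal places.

Y = number of patients to the first success; geometric, p = 0.42.
P(Y ≤ 4) = 1 − (1−p)^4 = 1 − 0.11316 = 0.88684

0.887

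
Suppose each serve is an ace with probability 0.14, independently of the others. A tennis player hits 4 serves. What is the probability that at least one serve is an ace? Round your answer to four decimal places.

0.4530

P(at least one) = 1 − P(none) = 1 − (1 − 0.14)^4
= 1 − 0.547008 = 0.452992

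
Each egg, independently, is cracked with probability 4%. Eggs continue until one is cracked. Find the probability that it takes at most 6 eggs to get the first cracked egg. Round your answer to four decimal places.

0.2172

Y = number of eggs to the first success; geometric, p = 0.04.
P(Y ≤ 6) = 1 − (1−p)^6 = 1 − 0.782758 = 0.217242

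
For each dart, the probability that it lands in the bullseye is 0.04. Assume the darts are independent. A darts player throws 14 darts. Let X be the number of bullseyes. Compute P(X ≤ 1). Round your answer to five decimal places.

0.89407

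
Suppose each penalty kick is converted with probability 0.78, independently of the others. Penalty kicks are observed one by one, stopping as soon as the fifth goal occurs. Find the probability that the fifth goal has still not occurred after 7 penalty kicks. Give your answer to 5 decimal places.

Needing more than 7 penalty kicks ⇔ fewer than 5 successes in the first 7. With X ~ Binomial(7, 0.78), P(Y > 7) = P(X ≤ 4).
  k=0: C(7,0)·0.78^0·0.22^7 = 0.0000249
  k=1: C(7,1)·0.78^1·0.22^6 = 0.0006191
  k=2: C(7,2)·0.78^2·0.22^5 = 0.0065845
  k=3: C(7,3)·0.78^3·0.22^4 = 0.0389083
  k=4: C(7,4)·0.78^4·0.22^3 = 0.1379477
P(X ≤ 4) = 0.1840845

0.18408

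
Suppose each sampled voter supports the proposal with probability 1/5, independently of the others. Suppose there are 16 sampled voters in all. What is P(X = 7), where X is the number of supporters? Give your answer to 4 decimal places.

X ~ Binomial(n=16, p=0.20).
P(X=7) = C(16,7) · p^7 · (1−p)^9
= 11440 · 1.28e-05 · 0.13422 = 0.019654

0.0197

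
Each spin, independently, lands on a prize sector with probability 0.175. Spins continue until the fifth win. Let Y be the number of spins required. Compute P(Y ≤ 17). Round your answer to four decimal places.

Finishing within 17 spins ⇔ at least 5 successes in the first 17. With X ~ Binomial(17, 0.175), P(Y ≤ 17) = 1 − P(X ≤ 4).
  k=0: C(17,0)·0.175^0·0.825^17 = 0.037994
  k=1: C(17,1)·0.175^1·0.825^16 = 0.137009
  k=2: C(17,2)·0.175^2·0.825^15 = 0.232501
  k=3: C(17,3)·0.175^3·0.825^14 = 0.246592
  k=4: C(17,4)·0.175^4·0.825^13 = 0.183076
1 − 0.837171 = 0.162829

0.1628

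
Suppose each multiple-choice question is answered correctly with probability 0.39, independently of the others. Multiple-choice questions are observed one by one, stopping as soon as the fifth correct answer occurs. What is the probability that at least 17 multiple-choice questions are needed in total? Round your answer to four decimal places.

Needing more than 16 multiple-choice questions ⇔ fewer than 5 successes in the first 16. With X ~ Binomial(16, 0.39), P(Y > 16) = P(X ≤ 4).
  k=0: C(16,0)·0.39^0·0.61^16 = 0.000368
  k=1: C(16,1)·0.39^1·0.61^15 = 0.003760
  k=2: C(16,2)·0.39^2·0.61^14 = 0.018027
  k=3: C(16,3)·0.39^3·0.61^13 = 0.053786
  k=4: C(16,4)·0.39^4·0.61^12 = 0.111760
P(X ≤ 4) = 0.187701

0.1877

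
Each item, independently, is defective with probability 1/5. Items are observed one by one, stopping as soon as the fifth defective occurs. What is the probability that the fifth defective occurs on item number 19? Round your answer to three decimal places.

0.043

Y = trial on which the fifth success occurs; negative binomial, r=5, p=0.20.
P(Y=19) = C(18,4) · p^5 · (1−p)^14
= 3060 · 0.00032 · 0.04398 = 0.04307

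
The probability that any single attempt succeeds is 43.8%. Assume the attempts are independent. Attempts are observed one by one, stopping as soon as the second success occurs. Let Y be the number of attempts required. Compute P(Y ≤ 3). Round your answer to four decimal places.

0.4075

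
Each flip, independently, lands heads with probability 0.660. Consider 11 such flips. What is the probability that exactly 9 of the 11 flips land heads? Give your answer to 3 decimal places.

X ~ Binomial(n=11, p=0.66).
P(X=9) = C(11,9) · p^9 · (1−p)^2
= 55 · 0.023763 · 0.1156 = 0.15108

0.151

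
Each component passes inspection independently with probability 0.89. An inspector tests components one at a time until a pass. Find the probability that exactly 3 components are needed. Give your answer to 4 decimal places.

0.0108

Geometric (trials to first success), p = 0.89.
P(Y = 3) = (1−p)^2 · p = 0.0121 · 0.89 = 0.010769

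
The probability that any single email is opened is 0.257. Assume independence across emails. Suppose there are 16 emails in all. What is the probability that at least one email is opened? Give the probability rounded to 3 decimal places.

P(at least one) = 1 − P(none) = 1 − (1 − 0.257)^16
= 1 − 0.00863 = 0.99137

0.991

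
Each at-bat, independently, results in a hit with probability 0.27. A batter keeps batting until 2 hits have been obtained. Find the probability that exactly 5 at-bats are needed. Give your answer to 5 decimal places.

0.11344

Y = trial on which the second success occurs; negative binomial, r=2, p=0.27.
P(Y=5) = C(4,1) · p^2 · (1−p)^3
= 4 · 0.0729 · 0.38902 = 0.1134374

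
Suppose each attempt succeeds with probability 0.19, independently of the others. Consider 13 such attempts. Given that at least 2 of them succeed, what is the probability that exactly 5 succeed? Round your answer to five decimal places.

0.07998

X ~ Binomial(13, 0.19). Want P(X=5 | X≥2) = P(X=5) / P(X≥2).
P(X=5) = C(13,5)·0.19^5·0.81^8 = 0.0590509
P(X≥2) = 1 − 0.0646108 − 0.1970231 = 0.7383661
Ratio = 0.0590509 / 0.7383661 = 0.0799751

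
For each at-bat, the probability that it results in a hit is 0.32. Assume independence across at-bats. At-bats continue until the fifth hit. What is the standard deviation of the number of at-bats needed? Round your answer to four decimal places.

5.7622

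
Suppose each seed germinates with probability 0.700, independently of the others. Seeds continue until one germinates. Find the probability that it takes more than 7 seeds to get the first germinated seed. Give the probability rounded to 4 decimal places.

0.0002

Y = number of seeds to the first success; geometric, p = 0.70.
P(Y > 7) = P(first 7 all fail) = (1−p)^7 = 0.000219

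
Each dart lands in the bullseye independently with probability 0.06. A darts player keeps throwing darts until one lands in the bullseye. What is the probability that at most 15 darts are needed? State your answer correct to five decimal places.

0.60471

Y = number of darts to the first success; geometric, p = 0.06.
P(Y ≤ 15) = 1 − (1−p)^15 = 1 − 0.3952918 = 0.6047082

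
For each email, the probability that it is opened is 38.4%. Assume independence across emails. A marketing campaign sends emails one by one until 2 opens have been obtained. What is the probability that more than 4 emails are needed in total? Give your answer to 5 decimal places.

Needing more than 4 emails ⇔ fewer than 2 successes in the first 4. With X ~ Binomial(4, 0.384), P(Y > 4) = P(X ≤ 1).
  k=0: C(4,0)·0.384^0·0.616^4 = 0.1439869
  k=1: C(4,1)·0.384^1·0.616^3 = 0.3590322
P(X ≤ 1) = 0.5030190

0.50302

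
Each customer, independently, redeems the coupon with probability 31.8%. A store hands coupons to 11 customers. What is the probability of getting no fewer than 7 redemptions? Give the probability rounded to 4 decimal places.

X ~ Binomial(11, 0.318); P(X ≥ 7) = Σ C(11,k) p^k (1−p)^(11−k) over k:
  k=7: C(11,7)·0.318^7·0.682^4 = 0.023477
  k=8: C(11,8)·0.318^8·0.682^3 = 0.005473
  k=9: C(11,9)·0.318^9·0.682^2 = 0.000851
  k=10: C(11,10)·0.318^10·0.682^1 = 0.000079
  k=11: C(11,11)·0.318^11·0.682^0 = 0.000003
Total = 0.029884

0.0299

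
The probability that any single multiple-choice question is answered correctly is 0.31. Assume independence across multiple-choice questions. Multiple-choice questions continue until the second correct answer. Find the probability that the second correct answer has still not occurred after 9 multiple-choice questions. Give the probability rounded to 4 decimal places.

0.1788

Needing more than 9 multiple-choice questions ⇔ fewer than 2 successes in the first 9. With X ~ Binomial(9, 0.31), P(Y > 9) = P(X ≤ 1).
  k=0: C(9,0)·0.31^0·0.69^9 = 0.035452
  k=1: C(9,1)·0.31^1·0.69^8 = 0.143350
P(X ≤ 1) = 0.178802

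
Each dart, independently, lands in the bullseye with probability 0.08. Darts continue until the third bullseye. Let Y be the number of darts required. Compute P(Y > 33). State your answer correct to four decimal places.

0.5018

Needing more than 33 darts ⇔ fewer than 3 successes in the first 33. With X ~ Binomial(33, 0.08), P(Y > 33) = P(X ≤ 2).
  k=0: C(33,0)·0.08^0·0.92^33 = 0.063826
  k=1: C(33,1)·0.08^1·0.92^32 = 0.183153
  k=2: C(33,2)·0.08^2·0.92^31 = 0.254822
P(X ≤ 2) = 0.501801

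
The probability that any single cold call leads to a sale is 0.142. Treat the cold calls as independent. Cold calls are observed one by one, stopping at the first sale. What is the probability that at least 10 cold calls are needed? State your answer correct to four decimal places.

0.2520

Y = number of cold calls to the first success; geometric, p = 0.142.
P(Y > 9) = P(first 9 all fail) = (1−p)^9 = 0.251991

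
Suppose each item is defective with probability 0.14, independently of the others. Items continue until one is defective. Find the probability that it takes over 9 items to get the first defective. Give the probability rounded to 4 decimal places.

Y = number of items to the first success; geometric, p = 0.14.
P(Y > 9) = P(first 9 all fail) = (1−p)^9 = 0.257327

0.2573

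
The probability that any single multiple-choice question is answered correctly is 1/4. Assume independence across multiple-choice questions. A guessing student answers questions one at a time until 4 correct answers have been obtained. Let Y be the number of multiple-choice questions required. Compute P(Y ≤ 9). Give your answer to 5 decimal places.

Finishing within 9 multiple-choice questions ⇔ at least 4 successes in the first 9. With X ~ Binomial(9, 0.25), P(Y ≤ 9) = 1 − P(X ≤ 3).
  k=0: C(9,0)·0.25^0·0.75^9 = 0.0750847
  k=1: C(9,1)·0.25^1·0.75^8 = 0.2252541
  k=2: C(9,2)·0.25^2·0.75^7 = 0.3003387
  k=3: C(9,3)·0.25^3·0.75^6 = 0.2335968
1 − 0.8342743 = 0.1657257

0.16573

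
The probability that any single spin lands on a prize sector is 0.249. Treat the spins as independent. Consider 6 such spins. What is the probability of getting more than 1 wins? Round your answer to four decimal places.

0.4637

X ~ Binomial(6, 0.249); P(X ≥ 2) = Σ C(6,k) p^k (1−p)^(6−k) over k:
  k=2: C(6,2)·0.249^2·0.751^4 = 0.295835
  k=3: C(6,3)·0.249^3·0.751^3 = 0.130782
  k=4: C(6,4)·0.249^4·0.751^2 = 0.032521
  k=5: C(6,5)·0.249^5·0.751^1 = 0.004313
  k=6: C(6,6)·0.249^6·0.751^0 = 0.000238
Total = 0.463690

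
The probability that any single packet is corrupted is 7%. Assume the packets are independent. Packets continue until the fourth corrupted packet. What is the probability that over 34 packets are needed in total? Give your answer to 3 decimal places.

Needing more than 34 packets ⇔ fewer than 4 successes in the first 34. With X ~ Binomial(34, 0.07), P(Y > 34) = P(X ≤ 3).
  k=0: C(34,0)·0.07^0·0.93^34 = 0.08480
  k=1: C(34,1)·0.07^1·0.93^33 = 0.21703
  k=2: C(34,2)·0.07^2·0.93^32 = 0.26953
  k=3: C(34,3)·0.07^3·0.93^31 = 0.21640
P(X ≤ 3) = 0.78777

0.788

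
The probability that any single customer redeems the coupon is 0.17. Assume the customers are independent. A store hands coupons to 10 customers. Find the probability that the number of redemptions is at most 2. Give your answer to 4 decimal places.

X ~ Binomial(10, 0.17); P(X ≤ 2) = Σ C(10,k) p^k (1−p)^(10−k) over k:
  k=0: C(10,0)·0.17^0·0.83^10 = 0.155160
  k=1: C(10,1)·0.17^1·0.83^9 = 0.317798
  k=2: C(10,2)·0.17^2·0.83^8 = 0.292911
Total = 0.765869

0.7659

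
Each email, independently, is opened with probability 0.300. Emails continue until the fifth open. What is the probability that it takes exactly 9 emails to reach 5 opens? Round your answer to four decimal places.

0.0408

Y = trial on which the fifth success occurs; negative binomial, r=5, p=0.30.
P(Y=9) = C(8,4) · p^5 · (1−p)^4
= 70 · 0.00243 · 0.2401 = 0.040841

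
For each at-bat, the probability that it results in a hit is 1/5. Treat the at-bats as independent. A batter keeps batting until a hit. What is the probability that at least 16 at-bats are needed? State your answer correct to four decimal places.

Y = number of at-bats to the first success; geometric, p = 0.20.
P(Y > 15) = P(first 15 all fail) = (1−p)^15 = 0.035184

0.0352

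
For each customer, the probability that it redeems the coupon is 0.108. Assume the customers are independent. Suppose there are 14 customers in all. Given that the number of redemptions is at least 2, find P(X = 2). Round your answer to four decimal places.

0.5907

X ~ Binomial(14, 0.108). Want P(X=2 | X≥2) = P(X=2) / P(X≥2).
P(X=2) = C(14,2)·0.108^2·0.892^12 = 0.269319
P(X≥2) = 1 − 0.201887 − 0.342212 = 0.455901
Ratio = 0.269319 / 0.455901 = 0.590740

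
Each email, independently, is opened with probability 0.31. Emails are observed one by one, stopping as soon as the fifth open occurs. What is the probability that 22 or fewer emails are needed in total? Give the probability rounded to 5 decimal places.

0.85892

Finishing within 22 emails ⇔ at least 5 successes in the first 22. With X ~ Binomial(22, 0.31), P(Y ≤ 22) = 1 − P(X ≤ 4).
  k=0: C(22,0)·0.31^0·0.69^22 = 0.0002849
  k=1: C(22,1)·0.31^1·0.69^21 = 0.0028159
  k=2: C(22,2)·0.31^2·0.69^20 = 0.0132836
  k=3: C(22,3)·0.31^3·0.69^19 = 0.0397868
  k=4: C(22,4)·0.31^4·0.69^18 = 0.0849072
1 − 0.1410784 = 0.8589216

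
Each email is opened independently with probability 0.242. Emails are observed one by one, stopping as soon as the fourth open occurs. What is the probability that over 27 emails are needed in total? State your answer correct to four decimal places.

0.0792

Needing more than 27 emails ⇔ fewer than 4 successes in the first 27. With X ~ Binomial(27, 0.242), P(Y > 27) = P(X ≤ 3).
  k=0: C(27,0)·0.242^0·0.758^27 = 0.000564
  k=1: C(27,1)·0.242^1·0.758^26 = 0.004859
  k=2: C(27,2)·0.242^2·0.758^25 = 0.020168
  k=3: C(27,3)·0.242^3·0.758^24 = 0.053658
P(X ≤ 3) = 0.079249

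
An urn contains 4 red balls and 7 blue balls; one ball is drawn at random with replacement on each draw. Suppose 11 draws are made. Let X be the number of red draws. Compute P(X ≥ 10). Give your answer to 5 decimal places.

0.00030

X ~ Binomial(11, 0.363636); P(X ≥ 10) = Σ C(11,k) p^k (1−p)^(11−k) over k:
  k=10: C(11,10)·0.363636^10·0.636364^1 = 0.0002830
  k=11: C(11,11)·0.363636^11·0.636364^0 = 0.0000147
Total = 0.0002977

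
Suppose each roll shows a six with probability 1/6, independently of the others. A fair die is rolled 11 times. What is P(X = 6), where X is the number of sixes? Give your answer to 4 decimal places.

0.0040

X ~ Binomial(n=11, p=0.166667).
P(X=6) = C(11,6) · p^6 · (1−p)^5
= 462 · 2.1433e-05 · 0.40188 = 0.003979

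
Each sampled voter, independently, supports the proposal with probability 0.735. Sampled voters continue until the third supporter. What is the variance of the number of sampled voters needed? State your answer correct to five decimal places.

Y = total sampled voters until the third success; negative binomial with r=3, p=0.735.
Var(Y) = r(1−p)/p² = 3·0.265 / 0.735² = 1.4716091

1.47161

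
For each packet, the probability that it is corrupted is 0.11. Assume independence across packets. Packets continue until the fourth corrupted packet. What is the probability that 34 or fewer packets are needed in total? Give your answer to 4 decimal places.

Finishing within 34 packets ⇔ at least 4 successes in the first 34. With X ~ Binomial(34, 0.11), P(Y ≤ 34) = 1 − P(X ≤ 3).
  k=0: C(34,0)·0.11^0·0.89^34 = 0.019022
  k=1: C(34,1)·0.11^1·0.89^33 = 0.079936
  k=2: C(34,2)·0.11^2·0.89^32 = 0.163015
  k=3: C(34,3)·0.11^3·0.89^31 = 0.214912
1 − 0.476885 = 0.523115

0.5231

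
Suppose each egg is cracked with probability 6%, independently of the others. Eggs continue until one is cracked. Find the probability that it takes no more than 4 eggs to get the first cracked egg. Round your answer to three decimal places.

Y = number of eggs to the first success; geometric, p = 0.06.
P(Y ≤ 4) = 1 − (1−p)^4 = 1 − 0.78075 = 0.21925

0.219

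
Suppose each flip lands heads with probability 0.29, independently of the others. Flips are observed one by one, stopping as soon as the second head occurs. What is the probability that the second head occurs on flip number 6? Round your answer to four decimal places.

Y = trial on which the second success occurs; negative binomial, r=2, p=0.29.
P(Y=6) = C(5,1) · p^2 · (1−p)^4
= 5 · 0.0841 · 0.25412 = 0.106856

0.1069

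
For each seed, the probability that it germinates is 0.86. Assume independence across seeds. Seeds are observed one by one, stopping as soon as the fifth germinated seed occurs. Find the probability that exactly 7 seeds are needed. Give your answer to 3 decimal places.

0.138

Y = trial on which the fifth success occurs; negative binomial, r=5, p=0.86.
P(Y=7) = C(6,4) · p^5 · (1−p)^2
= 15 · 0.47043 · 0.0196 = 0.13831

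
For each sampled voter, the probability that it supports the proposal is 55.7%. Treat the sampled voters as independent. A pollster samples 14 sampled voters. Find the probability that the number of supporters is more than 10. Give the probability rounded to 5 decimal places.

X ~ Binomial(14, 0.557); P(X ≥ 11) = Σ C(14,k) p^k (1−p)^(14−k) over k:
  k=11: C(14,11)·0.557^11·0.443^3 = 0.0506664
  k=12: C(14,12)·0.557^12·0.443^2 = 0.0159262
  k=13: C(14,13)·0.557^13·0.443^1 = 0.0030807
  k=14: C(14,14)·0.557^14·0.443^0 = 0.0002767
Total = 0.0699499

0.06995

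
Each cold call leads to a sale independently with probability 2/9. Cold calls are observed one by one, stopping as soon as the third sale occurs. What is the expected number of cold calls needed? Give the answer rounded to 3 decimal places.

Y = total cold calls until the third success; negative binomial with r=3, p=0.222222.
E[Y] = r / p = 3 / 0.222222 = 13.50000

13.500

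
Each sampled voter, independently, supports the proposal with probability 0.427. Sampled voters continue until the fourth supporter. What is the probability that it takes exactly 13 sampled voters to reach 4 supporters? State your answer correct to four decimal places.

0.0487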